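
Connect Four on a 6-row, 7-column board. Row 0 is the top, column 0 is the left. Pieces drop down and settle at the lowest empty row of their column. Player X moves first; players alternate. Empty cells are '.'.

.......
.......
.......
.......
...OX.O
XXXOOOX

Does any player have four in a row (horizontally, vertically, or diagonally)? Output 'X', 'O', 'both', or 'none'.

none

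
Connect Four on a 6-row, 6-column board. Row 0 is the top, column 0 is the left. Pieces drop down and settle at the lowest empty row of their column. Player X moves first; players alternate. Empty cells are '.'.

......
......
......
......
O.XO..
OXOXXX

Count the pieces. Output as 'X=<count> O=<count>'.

X=5 O=4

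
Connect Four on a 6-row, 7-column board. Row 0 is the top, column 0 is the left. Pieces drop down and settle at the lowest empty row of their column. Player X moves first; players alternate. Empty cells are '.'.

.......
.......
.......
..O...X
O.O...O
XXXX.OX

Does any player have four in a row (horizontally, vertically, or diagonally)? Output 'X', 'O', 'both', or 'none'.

X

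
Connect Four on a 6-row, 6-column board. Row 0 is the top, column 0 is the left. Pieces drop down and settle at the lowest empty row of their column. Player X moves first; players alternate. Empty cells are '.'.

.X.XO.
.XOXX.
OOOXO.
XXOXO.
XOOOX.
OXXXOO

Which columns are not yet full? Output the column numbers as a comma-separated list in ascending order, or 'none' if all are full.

Answer: 0,2,5

Derivation:
col 0: top cell = '.' → open
col 1: top cell = 'X' → FULL
col 2: top cell = '.' → open
col 3: top cell = 'X' → FULL
col 4: top cell = 'O' → FULL
col 5: top cell = '.' → open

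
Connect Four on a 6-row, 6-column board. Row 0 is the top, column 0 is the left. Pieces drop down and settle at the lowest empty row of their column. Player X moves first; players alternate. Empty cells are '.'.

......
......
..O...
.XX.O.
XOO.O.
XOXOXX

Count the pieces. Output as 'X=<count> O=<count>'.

X=7 O=7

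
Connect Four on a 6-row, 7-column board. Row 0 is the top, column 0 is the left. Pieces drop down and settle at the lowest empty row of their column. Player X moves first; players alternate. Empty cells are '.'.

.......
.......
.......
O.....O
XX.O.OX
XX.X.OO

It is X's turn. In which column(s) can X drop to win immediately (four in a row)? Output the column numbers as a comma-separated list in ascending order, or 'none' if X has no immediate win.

Answer: 2

Derivation:
col 0: drop X → no win
col 1: drop X → no win
col 2: drop X → WIN!
col 3: drop X → no win
col 4: drop X → no win
col 5: drop X → no win
col 6: drop X → no win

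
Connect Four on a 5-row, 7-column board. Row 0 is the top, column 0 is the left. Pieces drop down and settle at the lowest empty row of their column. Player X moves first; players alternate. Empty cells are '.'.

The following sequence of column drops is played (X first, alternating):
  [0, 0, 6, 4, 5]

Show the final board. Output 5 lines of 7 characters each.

Answer: .......
.......
.......
O......
X...OXX

Derivation:
Move 1: X drops in col 0, lands at row 4
Move 2: O drops in col 0, lands at row 3
Move 3: X drops in col 6, lands at row 4
Move 4: O drops in col 4, lands at row 4
Move 5: X drops in col 5, lands at row 4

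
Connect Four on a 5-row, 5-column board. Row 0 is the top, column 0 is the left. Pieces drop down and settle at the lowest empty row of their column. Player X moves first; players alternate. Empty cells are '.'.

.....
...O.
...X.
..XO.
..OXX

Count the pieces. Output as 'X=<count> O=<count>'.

X=4 O=3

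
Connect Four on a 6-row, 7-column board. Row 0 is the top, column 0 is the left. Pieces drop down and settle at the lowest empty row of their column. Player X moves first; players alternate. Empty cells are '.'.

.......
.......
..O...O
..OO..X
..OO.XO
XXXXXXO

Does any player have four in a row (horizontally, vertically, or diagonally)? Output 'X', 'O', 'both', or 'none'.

X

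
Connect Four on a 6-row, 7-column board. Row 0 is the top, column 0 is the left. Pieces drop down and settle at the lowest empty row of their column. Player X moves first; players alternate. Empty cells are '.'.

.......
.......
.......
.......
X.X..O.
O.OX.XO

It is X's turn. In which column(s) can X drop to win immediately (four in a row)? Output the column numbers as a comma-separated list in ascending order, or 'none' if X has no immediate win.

col 0: drop X → no win
col 1: drop X → no win
col 2: drop X → no win
col 3: drop X → no win
col 4: drop X → no win
col 5: drop X → no win
col 6: drop X → no win

Answer: none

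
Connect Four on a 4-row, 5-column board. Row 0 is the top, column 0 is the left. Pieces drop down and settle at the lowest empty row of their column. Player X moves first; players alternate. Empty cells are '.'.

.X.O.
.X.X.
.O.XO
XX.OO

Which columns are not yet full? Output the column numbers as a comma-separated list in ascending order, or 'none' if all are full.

Answer: 0,2,4

Derivation:
col 0: top cell = '.' → open
col 1: top cell = 'X' → FULL
col 2: top cell = '.' → open
col 3: top cell = 'O' → FULL
col 4: top cell = '.' → open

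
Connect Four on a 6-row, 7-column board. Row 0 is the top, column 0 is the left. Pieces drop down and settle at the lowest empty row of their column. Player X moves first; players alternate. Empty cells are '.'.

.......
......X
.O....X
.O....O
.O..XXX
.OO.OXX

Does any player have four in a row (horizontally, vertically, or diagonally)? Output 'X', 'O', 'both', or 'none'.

O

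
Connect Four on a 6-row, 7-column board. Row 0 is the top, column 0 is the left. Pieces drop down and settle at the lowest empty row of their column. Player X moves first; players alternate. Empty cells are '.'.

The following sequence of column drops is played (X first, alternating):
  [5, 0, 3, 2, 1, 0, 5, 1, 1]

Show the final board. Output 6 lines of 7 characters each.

Answer: .......
.......
.......
.X.....
OO...X.
OXOX.X.

Derivation:
Move 1: X drops in col 5, lands at row 5
Move 2: O drops in col 0, lands at row 5
Move 3: X drops in col 3, lands at row 5
Move 4: O drops in col 2, lands at row 5
Move 5: X drops in col 1, lands at row 5
Move 6: O drops in col 0, lands at row 4
Move 7: X drops in col 5, lands at row 4
Move 8: O drops in col 1, lands at row 4
Move 9: X drops in col 1, lands at row 3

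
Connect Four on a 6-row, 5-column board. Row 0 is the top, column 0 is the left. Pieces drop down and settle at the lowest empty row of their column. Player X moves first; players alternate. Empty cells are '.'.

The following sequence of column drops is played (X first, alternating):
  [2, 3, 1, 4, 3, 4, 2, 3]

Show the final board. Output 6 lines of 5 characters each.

Move 1: X drops in col 2, lands at row 5
Move 2: O drops in col 3, lands at row 5
Move 3: X drops in col 1, lands at row 5
Move 4: O drops in col 4, lands at row 5
Move 5: X drops in col 3, lands at row 4
Move 6: O drops in col 4, lands at row 4
Move 7: X drops in col 2, lands at row 4
Move 8: O drops in col 3, lands at row 3

Answer: .....
.....
.....
...O.
..XXO
.XXOO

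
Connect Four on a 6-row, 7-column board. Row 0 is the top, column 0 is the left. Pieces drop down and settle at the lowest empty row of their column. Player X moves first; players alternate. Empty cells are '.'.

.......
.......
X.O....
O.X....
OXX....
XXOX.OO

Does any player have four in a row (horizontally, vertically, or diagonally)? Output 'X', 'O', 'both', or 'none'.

none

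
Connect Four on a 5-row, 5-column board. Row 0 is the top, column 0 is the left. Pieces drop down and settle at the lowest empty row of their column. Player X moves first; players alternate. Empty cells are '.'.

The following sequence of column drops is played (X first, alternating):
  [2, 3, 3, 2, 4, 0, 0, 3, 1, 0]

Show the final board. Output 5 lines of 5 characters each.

Answer: .....
.....
O..O.
X.OX.
OXXOX

Derivation:
Move 1: X drops in col 2, lands at row 4
Move 2: O drops in col 3, lands at row 4
Move 3: X drops in col 3, lands at row 3
Move 4: O drops in col 2, lands at row 3
Move 5: X drops in col 4, lands at row 4
Move 6: O drops in col 0, lands at row 4
Move 7: X drops in col 0, lands at row 3
Move 8: O drops in col 3, lands at row 2
Move 9: X drops in col 1, lands at row 4
Move 10: O drops in col 0, lands at row 2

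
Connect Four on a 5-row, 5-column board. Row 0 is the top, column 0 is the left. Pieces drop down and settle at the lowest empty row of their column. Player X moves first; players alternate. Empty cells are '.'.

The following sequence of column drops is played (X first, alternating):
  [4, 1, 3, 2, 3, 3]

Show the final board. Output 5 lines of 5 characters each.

Move 1: X drops in col 4, lands at row 4
Move 2: O drops in col 1, lands at row 4
Move 3: X drops in col 3, lands at row 4
Move 4: O drops in col 2, lands at row 4
Move 5: X drops in col 3, lands at row 3
Move 6: O drops in col 3, lands at row 2

Answer: .....
.....
...O.
...X.
.OOXX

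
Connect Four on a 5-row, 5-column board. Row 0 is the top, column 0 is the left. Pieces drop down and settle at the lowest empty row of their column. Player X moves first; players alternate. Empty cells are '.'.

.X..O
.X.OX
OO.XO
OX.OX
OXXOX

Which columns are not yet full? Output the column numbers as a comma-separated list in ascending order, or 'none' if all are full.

col 0: top cell = '.' → open
col 1: top cell = 'X' → FULL
col 2: top cell = '.' → open
col 3: top cell = '.' → open
col 4: top cell = 'O' → FULL

Answer: 0,2,3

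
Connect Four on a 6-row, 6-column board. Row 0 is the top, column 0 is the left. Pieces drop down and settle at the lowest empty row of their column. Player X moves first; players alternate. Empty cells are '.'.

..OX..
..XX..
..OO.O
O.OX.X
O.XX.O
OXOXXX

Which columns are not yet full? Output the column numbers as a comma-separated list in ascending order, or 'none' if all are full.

Answer: 0,1,4,5

Derivation:
col 0: top cell = '.' → open
col 1: top cell = '.' → open
col 2: top cell = 'O' → FULL
col 3: top cell = 'X' → FULL
col 4: top cell = '.' → open
col 5: top cell = '.' → open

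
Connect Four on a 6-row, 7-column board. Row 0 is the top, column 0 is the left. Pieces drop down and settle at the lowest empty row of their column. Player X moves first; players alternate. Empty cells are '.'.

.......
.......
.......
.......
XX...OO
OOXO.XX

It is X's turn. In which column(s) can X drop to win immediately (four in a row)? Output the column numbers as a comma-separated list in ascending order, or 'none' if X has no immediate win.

col 0: drop X → no win
col 1: drop X → no win
col 2: drop X → no win
col 3: drop X → no win
col 4: drop X → no win
col 5: drop X → no win
col 6: drop X → no win

Answer: none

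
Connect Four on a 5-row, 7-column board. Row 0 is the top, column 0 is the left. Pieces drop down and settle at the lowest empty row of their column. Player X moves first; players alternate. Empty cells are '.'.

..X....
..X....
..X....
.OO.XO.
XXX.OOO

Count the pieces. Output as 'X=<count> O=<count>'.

X=7 O=6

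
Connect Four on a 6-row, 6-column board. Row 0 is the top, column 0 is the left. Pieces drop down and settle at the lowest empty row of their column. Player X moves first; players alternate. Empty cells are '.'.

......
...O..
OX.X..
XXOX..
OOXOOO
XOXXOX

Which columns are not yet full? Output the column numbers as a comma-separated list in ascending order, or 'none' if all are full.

Answer: 0,1,2,3,4,5

Derivation:
col 0: top cell = '.' → open
col 1: top cell = '.' → open
col 2: top cell = '.' → open
col 3: top cell = '.' → open
col 4: top cell = '.' → open
col 5: top cell = '.' → open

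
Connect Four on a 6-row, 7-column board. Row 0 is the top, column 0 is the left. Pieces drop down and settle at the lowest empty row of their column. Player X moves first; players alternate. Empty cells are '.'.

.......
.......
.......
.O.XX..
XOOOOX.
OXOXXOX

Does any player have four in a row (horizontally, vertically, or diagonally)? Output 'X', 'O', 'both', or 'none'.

O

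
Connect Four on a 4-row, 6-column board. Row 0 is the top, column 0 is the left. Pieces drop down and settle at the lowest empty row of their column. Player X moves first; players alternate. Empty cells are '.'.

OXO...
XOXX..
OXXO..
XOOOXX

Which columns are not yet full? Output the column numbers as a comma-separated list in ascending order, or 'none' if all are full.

col 0: top cell = 'O' → FULL
col 1: top cell = 'X' → FULL
col 2: top cell = 'O' → FULL
col 3: top cell = '.' → open
col 4: top cell = '.' → open
col 5: top cell = '.' → open

Answer: 3,4,5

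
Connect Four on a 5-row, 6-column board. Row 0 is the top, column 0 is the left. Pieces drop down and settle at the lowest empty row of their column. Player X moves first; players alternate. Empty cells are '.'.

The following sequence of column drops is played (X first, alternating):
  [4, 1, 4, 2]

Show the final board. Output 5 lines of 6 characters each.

Answer: ......
......
......
....X.
.OO.X.

Derivation:
Move 1: X drops in col 4, lands at row 4
Move 2: O drops in col 1, lands at row 4
Move 3: X drops in col 4, lands at row 3
Move 4: O drops in col 2, lands at row 4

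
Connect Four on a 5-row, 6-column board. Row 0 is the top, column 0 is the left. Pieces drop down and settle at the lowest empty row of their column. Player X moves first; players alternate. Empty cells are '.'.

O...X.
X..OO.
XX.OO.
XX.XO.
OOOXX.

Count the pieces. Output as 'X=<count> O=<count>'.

X=9 O=9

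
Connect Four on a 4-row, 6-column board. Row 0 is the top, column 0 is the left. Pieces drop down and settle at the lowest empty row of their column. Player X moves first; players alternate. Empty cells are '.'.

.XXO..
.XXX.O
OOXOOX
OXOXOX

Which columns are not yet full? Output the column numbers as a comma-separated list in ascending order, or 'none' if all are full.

Answer: 0,4,5

Derivation:
col 0: top cell = '.' → open
col 1: top cell = 'X' → FULL
col 2: top cell = 'X' → FULL
col 3: top cell = 'O' → FULL
col 4: top cell = '.' → open
col 5: top cell = '.' → open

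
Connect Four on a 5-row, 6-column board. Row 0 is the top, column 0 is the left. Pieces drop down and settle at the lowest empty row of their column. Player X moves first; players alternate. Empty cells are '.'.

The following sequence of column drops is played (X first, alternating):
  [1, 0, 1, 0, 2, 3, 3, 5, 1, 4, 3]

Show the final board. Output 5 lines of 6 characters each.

Answer: ......
......
.X.X..
OX.X..
OXXOOO

Derivation:
Move 1: X drops in col 1, lands at row 4
Move 2: O drops in col 0, lands at row 4
Move 3: X drops in col 1, lands at row 3
Move 4: O drops in col 0, lands at row 3
Move 5: X drops in col 2, lands at row 4
Move 6: O drops in col 3, lands at row 4
Move 7: X drops in col 3, lands at row 3
Move 8: O drops in col 5, lands at row 4
Move 9: X drops in col 1, lands at row 2
Move 10: O drops in col 4, lands at row 4
Move 11: X drops in col 3, lands at row 2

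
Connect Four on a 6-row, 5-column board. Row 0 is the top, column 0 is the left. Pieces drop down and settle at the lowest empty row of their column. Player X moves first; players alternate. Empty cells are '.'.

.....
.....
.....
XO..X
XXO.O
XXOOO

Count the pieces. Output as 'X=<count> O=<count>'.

X=6 O=6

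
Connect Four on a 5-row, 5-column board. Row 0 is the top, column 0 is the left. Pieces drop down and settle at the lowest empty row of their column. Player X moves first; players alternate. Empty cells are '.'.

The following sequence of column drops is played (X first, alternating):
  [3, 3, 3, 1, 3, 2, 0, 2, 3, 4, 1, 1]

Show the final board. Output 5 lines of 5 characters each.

Move 1: X drops in col 3, lands at row 4
Move 2: O drops in col 3, lands at row 3
Move 3: X drops in col 3, lands at row 2
Move 4: O drops in col 1, lands at row 4
Move 5: X drops in col 3, lands at row 1
Move 6: O drops in col 2, lands at row 4
Move 7: X drops in col 0, lands at row 4
Move 8: O drops in col 2, lands at row 3
Move 9: X drops in col 3, lands at row 0
Move 10: O drops in col 4, lands at row 4
Move 11: X drops in col 1, lands at row 3
Move 12: O drops in col 1, lands at row 2

Answer: ...X.
...X.
.O.X.
.XOO.
XOOXO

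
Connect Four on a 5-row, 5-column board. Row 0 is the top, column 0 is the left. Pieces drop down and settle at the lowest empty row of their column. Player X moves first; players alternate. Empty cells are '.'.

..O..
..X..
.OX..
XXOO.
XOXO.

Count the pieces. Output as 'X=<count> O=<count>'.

X=6 O=6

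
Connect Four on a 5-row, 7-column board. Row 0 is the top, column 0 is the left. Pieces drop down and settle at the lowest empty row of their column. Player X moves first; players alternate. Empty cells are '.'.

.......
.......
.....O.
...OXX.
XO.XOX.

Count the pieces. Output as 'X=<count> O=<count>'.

X=5 O=4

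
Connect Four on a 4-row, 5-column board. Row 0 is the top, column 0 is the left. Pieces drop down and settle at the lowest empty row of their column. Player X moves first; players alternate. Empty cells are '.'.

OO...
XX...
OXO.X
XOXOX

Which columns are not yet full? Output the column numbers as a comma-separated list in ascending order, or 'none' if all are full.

col 0: top cell = 'O' → FULL
col 1: top cell = 'O' → FULL
col 2: top cell = '.' → open
col 3: top cell = '.' → open
col 4: top cell = '.' → open

Answer: 2,3,4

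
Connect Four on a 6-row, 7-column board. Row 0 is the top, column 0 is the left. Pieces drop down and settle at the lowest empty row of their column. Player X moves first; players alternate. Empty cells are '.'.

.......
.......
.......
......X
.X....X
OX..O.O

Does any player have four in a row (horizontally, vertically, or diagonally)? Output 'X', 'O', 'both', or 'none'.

none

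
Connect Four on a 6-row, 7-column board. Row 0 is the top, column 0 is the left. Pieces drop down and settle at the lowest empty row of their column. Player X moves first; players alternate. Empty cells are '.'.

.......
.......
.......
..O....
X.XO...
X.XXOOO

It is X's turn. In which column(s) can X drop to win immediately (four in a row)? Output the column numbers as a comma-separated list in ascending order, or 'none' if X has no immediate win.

Answer: 1

Derivation:
col 0: drop X → no win
col 1: drop X → WIN!
col 2: drop X → no win
col 3: drop X → no win
col 4: drop X → no win
col 5: drop X → no win
col 6: drop X → no win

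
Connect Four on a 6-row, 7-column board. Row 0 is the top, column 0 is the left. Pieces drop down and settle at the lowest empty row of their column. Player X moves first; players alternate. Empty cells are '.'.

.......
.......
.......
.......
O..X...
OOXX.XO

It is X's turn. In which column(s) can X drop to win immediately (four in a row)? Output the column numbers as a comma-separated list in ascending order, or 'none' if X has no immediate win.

col 0: drop X → no win
col 1: drop X → no win
col 2: drop X → no win
col 3: drop X → no win
col 4: drop X → WIN!
col 5: drop X → no win
col 6: drop X → no win

Answer: 4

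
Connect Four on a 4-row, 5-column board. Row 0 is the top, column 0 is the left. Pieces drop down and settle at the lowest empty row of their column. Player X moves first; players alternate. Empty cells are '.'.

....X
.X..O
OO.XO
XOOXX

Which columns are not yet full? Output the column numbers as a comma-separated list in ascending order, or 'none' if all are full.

col 0: top cell = '.' → open
col 1: top cell = '.' → open
col 2: top cell = '.' → open
col 3: top cell = '.' → open
col 4: top cell = 'X' → FULL

Answer: 0,1,2,3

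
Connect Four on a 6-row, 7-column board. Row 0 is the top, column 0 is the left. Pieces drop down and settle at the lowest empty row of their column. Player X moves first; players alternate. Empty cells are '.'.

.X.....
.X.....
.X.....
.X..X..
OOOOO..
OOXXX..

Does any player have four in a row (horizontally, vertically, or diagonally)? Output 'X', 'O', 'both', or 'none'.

both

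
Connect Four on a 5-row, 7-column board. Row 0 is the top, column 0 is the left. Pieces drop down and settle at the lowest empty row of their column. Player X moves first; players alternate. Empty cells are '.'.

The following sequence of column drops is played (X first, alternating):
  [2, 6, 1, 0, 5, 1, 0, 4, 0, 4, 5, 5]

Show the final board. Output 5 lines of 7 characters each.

Move 1: X drops in col 2, lands at row 4
Move 2: O drops in col 6, lands at row 4
Move 3: X drops in col 1, lands at row 4
Move 4: O drops in col 0, lands at row 4
Move 5: X drops in col 5, lands at row 4
Move 6: O drops in col 1, lands at row 3
Move 7: X drops in col 0, lands at row 3
Move 8: O drops in col 4, lands at row 4
Move 9: X drops in col 0, lands at row 2
Move 10: O drops in col 4, lands at row 3
Move 11: X drops in col 5, lands at row 3
Move 12: O drops in col 5, lands at row 2

Answer: .......
.......
X....O.
XO..OX.
OXX.OXO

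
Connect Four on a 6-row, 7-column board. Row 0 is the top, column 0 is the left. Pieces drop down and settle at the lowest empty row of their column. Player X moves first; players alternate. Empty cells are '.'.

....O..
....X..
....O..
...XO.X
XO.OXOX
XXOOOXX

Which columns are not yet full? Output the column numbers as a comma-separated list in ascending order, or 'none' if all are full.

Answer: 0,1,2,3,5,6

Derivation:
col 0: top cell = '.' → open
col 1: top cell = '.' → open
col 2: top cell = '.' → open
col 3: top cell = '.' → open
col 4: top cell = 'O' → FULL
col 5: top cell = '.' → open
col 6: top cell = '.' → open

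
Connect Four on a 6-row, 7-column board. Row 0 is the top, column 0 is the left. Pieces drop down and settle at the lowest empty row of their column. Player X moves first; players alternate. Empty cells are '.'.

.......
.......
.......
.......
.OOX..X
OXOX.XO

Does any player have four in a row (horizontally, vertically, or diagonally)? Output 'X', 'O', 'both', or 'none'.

none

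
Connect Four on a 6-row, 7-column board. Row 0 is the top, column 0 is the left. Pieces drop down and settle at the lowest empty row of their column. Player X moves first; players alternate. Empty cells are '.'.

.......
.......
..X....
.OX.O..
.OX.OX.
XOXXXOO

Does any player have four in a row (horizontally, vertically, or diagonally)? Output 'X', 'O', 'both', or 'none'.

X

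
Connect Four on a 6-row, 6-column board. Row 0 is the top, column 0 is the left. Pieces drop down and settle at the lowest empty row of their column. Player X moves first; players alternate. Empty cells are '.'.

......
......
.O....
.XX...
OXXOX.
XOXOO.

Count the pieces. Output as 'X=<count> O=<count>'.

X=7 O=6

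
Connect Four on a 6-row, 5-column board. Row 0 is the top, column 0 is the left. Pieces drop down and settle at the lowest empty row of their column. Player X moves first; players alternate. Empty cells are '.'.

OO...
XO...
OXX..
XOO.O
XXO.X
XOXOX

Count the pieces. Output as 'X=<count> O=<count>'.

X=10 O=10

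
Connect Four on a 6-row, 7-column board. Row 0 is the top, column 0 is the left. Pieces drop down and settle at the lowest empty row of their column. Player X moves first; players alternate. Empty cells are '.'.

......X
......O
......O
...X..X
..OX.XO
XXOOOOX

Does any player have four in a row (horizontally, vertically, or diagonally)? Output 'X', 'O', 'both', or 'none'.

O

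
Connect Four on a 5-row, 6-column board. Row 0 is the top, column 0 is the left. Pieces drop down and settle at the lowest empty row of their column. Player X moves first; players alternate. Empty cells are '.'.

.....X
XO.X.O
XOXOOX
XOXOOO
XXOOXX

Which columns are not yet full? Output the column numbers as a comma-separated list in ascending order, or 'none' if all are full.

Answer: 0,1,2,3,4

Derivation:
col 0: top cell = '.' → open
col 1: top cell = '.' → open
col 2: top cell = '.' → open
col 3: top cell = '.' → open
col 4: top cell = '.' → open
col 5: top cell = 'X' → FULL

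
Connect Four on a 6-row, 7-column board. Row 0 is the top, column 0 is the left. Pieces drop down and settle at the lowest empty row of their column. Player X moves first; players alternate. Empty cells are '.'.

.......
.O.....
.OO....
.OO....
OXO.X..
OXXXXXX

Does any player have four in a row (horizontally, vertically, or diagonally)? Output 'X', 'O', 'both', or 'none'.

X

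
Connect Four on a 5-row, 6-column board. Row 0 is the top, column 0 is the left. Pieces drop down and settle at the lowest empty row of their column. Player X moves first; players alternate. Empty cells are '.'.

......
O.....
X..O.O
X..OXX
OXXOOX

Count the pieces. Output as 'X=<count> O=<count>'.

X=7 O=7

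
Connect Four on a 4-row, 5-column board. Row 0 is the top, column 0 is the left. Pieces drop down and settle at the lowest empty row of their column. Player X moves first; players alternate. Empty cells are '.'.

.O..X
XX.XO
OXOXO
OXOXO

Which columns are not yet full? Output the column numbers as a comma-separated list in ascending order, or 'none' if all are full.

col 0: top cell = '.' → open
col 1: top cell = 'O' → FULL
col 2: top cell = '.' → open
col 3: top cell = '.' → open
col 4: top cell = 'X' → FULL

Answer: 0,2,3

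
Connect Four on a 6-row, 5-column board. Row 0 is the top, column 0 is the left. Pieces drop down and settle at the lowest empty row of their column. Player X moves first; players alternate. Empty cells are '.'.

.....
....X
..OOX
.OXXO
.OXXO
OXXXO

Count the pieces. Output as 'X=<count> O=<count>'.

X=9 O=8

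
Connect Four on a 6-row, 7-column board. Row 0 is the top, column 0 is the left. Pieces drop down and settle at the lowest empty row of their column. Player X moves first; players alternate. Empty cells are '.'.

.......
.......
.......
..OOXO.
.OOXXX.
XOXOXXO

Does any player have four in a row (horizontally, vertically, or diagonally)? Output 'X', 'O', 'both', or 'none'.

none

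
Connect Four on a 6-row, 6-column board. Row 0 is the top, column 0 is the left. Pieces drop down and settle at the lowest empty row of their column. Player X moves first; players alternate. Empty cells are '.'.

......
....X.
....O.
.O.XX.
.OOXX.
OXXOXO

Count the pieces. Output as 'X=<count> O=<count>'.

X=8 O=7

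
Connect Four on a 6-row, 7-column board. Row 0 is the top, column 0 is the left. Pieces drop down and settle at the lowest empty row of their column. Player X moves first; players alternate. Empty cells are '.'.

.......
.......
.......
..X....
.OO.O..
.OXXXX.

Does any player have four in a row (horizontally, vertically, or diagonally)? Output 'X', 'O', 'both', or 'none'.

X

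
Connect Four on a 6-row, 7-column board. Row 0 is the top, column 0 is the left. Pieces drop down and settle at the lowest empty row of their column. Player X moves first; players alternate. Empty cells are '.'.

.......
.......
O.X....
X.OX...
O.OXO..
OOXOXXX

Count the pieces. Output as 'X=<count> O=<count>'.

X=8 O=8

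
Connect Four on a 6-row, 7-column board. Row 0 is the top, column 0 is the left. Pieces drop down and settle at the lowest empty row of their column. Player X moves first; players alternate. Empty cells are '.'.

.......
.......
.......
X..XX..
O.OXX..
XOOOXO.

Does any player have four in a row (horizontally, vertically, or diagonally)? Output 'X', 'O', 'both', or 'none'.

none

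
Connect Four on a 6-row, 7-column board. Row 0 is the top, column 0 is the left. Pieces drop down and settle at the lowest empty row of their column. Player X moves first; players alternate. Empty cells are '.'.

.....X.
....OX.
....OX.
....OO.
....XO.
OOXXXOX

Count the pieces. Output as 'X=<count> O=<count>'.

X=8 O=8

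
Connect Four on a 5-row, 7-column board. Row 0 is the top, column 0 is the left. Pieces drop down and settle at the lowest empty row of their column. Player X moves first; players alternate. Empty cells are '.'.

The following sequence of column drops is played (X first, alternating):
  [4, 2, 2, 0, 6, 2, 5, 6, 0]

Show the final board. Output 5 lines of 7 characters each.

Move 1: X drops in col 4, lands at row 4
Move 2: O drops in col 2, lands at row 4
Move 3: X drops in col 2, lands at row 3
Move 4: O drops in col 0, lands at row 4
Move 5: X drops in col 6, lands at row 4
Move 6: O drops in col 2, lands at row 2
Move 7: X drops in col 5, lands at row 4
Move 8: O drops in col 6, lands at row 3
Move 9: X drops in col 0, lands at row 3

Answer: .......
.......
..O....
X.X...O
O.O.XXX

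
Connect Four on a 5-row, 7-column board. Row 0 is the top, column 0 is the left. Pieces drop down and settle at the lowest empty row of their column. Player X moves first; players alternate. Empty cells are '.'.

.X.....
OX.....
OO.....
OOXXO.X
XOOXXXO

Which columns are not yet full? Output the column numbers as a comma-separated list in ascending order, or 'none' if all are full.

col 0: top cell = '.' → open
col 1: top cell = 'X' → FULL
col 2: top cell = '.' → open
col 3: top cell = '.' → open
col 4: top cell = '.' → open
col 5: top cell = '.' → open
col 6: top cell = '.' → open

Answer: 0,2,3,4,5,6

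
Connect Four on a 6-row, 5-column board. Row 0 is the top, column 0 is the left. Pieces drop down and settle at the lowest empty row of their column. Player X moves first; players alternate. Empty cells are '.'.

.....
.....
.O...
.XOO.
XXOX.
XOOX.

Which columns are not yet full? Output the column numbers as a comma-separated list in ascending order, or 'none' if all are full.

col 0: top cell = '.' → open
col 1: top cell = '.' → open
col 2: top cell = '.' → open
col 3: top cell = '.' → open
col 4: top cell = '.' → open

Answer: 0,1,2,3,4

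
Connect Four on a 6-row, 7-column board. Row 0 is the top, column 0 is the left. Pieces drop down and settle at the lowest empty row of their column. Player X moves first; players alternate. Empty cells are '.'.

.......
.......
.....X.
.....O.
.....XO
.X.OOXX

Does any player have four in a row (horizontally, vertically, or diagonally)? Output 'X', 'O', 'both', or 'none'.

none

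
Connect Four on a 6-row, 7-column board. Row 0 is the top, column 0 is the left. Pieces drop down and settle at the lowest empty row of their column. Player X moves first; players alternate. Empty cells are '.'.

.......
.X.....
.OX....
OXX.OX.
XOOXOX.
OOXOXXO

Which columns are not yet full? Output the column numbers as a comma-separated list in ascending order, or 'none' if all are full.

Answer: 0,1,2,3,4,5,6

Derivation:
col 0: top cell = '.' → open
col 1: top cell = '.' → open
col 2: top cell = '.' → open
col 3: top cell = '.' → open
col 4: top cell = '.' → open
col 5: top cell = '.' → open
col 6: top cell = '.' → open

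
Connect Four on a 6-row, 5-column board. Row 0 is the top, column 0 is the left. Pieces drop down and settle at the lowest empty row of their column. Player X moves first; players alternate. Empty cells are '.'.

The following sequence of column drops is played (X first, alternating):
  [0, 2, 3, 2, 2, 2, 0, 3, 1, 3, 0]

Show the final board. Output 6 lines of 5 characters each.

Move 1: X drops in col 0, lands at row 5
Move 2: O drops in col 2, lands at row 5
Move 3: X drops in col 3, lands at row 5
Move 4: O drops in col 2, lands at row 4
Move 5: X drops in col 2, lands at row 3
Move 6: O drops in col 2, lands at row 2
Move 7: X drops in col 0, lands at row 4
Move 8: O drops in col 3, lands at row 4
Move 9: X drops in col 1, lands at row 5
Move 10: O drops in col 3, lands at row 3
Move 11: X drops in col 0, lands at row 3

Answer: .....
.....
..O..
X.XO.
X.OO.
XXOX.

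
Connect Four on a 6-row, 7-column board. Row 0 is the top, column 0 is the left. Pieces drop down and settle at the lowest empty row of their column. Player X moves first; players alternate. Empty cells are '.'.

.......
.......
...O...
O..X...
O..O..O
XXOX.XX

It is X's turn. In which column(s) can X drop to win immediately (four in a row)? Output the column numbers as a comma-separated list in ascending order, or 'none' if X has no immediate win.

Answer: 4

Derivation:
col 0: drop X → no win
col 1: drop X → no win
col 2: drop X → no win
col 3: drop X → no win
col 4: drop X → WIN!
col 5: drop X → no win
col 6: drop X → no win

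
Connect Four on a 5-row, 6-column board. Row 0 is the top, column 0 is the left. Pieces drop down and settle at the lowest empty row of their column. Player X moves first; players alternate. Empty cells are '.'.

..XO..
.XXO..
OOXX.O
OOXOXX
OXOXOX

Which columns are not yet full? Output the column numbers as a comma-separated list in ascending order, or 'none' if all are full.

Answer: 0,1,4,5

Derivation:
col 0: top cell = '.' → open
col 1: top cell = '.' → open
col 2: top cell = 'X' → FULL
col 3: top cell = 'O' → FULL
col 4: top cell = '.' → open
col 5: top cell = '.' → open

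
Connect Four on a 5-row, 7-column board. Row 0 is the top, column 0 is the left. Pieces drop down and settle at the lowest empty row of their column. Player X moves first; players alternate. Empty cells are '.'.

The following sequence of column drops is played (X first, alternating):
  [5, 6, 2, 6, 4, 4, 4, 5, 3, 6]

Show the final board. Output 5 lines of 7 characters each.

Move 1: X drops in col 5, lands at row 4
Move 2: O drops in col 6, lands at row 4
Move 3: X drops in col 2, lands at row 4
Move 4: O drops in col 6, lands at row 3
Move 5: X drops in col 4, lands at row 4
Move 6: O drops in col 4, lands at row 3
Move 7: X drops in col 4, lands at row 2
Move 8: O drops in col 5, lands at row 3
Move 9: X drops in col 3, lands at row 4
Move 10: O drops in col 6, lands at row 2

Answer: .......
.......
....X.O
....OOO
..XXXXO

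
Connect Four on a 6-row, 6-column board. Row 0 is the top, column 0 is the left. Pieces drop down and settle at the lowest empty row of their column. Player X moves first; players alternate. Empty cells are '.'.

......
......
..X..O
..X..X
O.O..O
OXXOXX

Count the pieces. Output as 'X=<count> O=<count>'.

X=7 O=6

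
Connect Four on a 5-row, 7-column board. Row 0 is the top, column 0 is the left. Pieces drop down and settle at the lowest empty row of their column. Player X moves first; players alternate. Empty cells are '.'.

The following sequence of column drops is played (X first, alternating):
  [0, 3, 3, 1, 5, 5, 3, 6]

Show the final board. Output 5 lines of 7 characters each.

Answer: .......
.......
...X...
...X.O.
XO.O.XO

Derivation:
Move 1: X drops in col 0, lands at row 4
Move 2: O drops in col 3, lands at row 4
Move 3: X drops in col 3, lands at row 3
Move 4: O drops in col 1, lands at row 4
Move 5: X drops in col 5, lands at row 4
Move 6: O drops in col 5, lands at row 3
Move 7: X drops in col 3, lands at row 2
Move 8: O drops in col 6, lands at row 4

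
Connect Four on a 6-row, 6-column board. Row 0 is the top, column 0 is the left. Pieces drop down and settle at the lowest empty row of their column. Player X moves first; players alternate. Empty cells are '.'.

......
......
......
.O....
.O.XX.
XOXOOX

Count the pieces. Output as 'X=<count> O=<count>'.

X=5 O=5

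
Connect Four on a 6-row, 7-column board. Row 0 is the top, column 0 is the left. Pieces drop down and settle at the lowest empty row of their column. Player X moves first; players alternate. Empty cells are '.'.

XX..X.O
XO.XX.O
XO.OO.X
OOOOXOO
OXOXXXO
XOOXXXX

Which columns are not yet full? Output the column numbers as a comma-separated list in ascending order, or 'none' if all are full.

Answer: 2,3,5

Derivation:
col 0: top cell = 'X' → FULL
col 1: top cell = 'X' → FULL
col 2: top cell = '.' → open
col 3: top cell = '.' → open
col 4: top cell = 'X' → FULL
col 5: top cell = '.' → open
col 6: top cell = 'O' → FULL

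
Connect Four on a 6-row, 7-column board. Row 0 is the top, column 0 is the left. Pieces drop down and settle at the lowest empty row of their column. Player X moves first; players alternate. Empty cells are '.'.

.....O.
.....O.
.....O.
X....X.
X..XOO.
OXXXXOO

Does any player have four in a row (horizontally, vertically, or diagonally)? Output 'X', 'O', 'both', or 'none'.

X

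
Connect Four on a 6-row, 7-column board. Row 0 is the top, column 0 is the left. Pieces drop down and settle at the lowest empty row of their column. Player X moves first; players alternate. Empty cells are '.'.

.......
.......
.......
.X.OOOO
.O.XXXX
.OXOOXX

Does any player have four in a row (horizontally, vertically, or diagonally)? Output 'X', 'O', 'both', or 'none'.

both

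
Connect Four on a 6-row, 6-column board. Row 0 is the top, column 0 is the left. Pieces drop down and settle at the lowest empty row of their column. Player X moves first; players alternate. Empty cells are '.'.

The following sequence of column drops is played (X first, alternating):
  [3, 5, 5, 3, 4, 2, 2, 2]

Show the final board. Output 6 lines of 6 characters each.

Move 1: X drops in col 3, lands at row 5
Move 2: O drops in col 5, lands at row 5
Move 3: X drops in col 5, lands at row 4
Move 4: O drops in col 3, lands at row 4
Move 5: X drops in col 4, lands at row 5
Move 6: O drops in col 2, lands at row 5
Move 7: X drops in col 2, lands at row 4
Move 8: O drops in col 2, lands at row 3

Answer: ......
......
......
..O...
..XO.X
..OXXO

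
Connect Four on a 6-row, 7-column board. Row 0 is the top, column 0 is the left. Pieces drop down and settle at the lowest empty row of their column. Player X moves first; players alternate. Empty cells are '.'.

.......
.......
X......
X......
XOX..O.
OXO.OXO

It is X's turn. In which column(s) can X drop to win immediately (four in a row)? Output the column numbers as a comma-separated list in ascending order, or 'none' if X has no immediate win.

Answer: 0

Derivation:
col 0: drop X → WIN!
col 1: drop X → no win
col 2: drop X → no win
col 3: drop X → no win
col 4: drop X → no win
col 5: drop X → no win
col 6: drop X → no win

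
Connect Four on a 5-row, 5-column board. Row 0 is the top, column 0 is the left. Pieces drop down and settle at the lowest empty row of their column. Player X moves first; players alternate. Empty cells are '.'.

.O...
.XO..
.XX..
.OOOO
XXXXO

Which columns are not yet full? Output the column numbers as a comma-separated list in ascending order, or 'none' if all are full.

Answer: 0,2,3,4

Derivation:
col 0: top cell = '.' → open
col 1: top cell = 'O' → FULL
col 2: top cell = '.' → open
col 3: top cell = '.' → open
col 4: top cell = '.' → open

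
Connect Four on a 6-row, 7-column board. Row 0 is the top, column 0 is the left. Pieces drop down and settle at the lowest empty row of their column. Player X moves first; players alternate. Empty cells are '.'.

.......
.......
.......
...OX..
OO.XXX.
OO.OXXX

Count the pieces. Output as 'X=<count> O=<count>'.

X=7 O=6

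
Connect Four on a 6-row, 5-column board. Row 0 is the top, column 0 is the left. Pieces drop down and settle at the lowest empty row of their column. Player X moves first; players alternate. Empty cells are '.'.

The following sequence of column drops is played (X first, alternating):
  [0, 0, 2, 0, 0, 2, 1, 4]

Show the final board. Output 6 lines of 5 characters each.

Answer: .....
.....
X....
O....
O.O..
XXX.O

Derivation:
Move 1: X drops in col 0, lands at row 5
Move 2: O drops in col 0, lands at row 4
Move 3: X drops in col 2, lands at row 5
Move 4: O drops in col 0, lands at row 3
Move 5: X drops in col 0, lands at row 2
Move 6: O drops in col 2, lands at row 4
Move 7: X drops in col 1, lands at row 5
Move 8: O drops in col 4, lands at row 5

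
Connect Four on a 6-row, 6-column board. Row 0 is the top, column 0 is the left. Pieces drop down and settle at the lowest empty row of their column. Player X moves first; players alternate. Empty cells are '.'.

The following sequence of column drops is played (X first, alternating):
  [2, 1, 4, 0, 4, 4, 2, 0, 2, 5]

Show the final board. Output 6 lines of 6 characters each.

Move 1: X drops in col 2, lands at row 5
Move 2: O drops in col 1, lands at row 5
Move 3: X drops in col 4, lands at row 5
Move 4: O drops in col 0, lands at row 5
Move 5: X drops in col 4, lands at row 4
Move 6: O drops in col 4, lands at row 3
Move 7: X drops in col 2, lands at row 4
Move 8: O drops in col 0, lands at row 4
Move 9: X drops in col 2, lands at row 3
Move 10: O drops in col 5, lands at row 5

Answer: ......
......
......
..X.O.
O.X.X.
OOX.XO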